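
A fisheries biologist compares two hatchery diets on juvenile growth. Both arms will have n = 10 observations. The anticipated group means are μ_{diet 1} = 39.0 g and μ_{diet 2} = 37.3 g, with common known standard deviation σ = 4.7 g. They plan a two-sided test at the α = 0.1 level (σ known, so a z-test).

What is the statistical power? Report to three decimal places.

Standardized effect: d = |μ_{diet 1} − μ_{diet 2}| / σ = |39.0 − 37.3| / 4.7 = 0.3617
Noncentrality parameter: δ = d·√(n/2) = 0.3617 × √(10/2) = 0.8088
Critical value for a two-sided test at α = 0.1: z_{α/2} = 1.645.
Power = Φ(δ − 1.645) + Φ(−δ − 1.645) = Φ(-0.836) + Φ(-2.454) = 0.2016 + 0.0071 = 0.2086.

Power ≈ 0.209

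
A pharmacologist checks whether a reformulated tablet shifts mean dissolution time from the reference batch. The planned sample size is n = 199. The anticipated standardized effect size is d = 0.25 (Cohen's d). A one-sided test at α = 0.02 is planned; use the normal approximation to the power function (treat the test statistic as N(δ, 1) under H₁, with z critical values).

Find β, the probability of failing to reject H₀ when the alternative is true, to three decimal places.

β ≈ 0.070

Noncentrality parameter: δ = d·√n = 0.25 × √199 = 3.5267
One-sided α = 0.02 → critical value z_{0.02} = 2.054.
Power = P(Z > 2.054 − δ) = Φ(1.473) = 0.9296.
Type II error: β = 1 − power = 1 − 0.9296 = 0.0704.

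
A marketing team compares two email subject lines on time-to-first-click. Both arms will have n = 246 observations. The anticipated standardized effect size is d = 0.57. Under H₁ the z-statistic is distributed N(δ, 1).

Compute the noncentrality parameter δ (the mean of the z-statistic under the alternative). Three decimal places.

δ ≈ 6.322

δ = d·√(n/2) = 0.57 × √(246/2) = 6.3216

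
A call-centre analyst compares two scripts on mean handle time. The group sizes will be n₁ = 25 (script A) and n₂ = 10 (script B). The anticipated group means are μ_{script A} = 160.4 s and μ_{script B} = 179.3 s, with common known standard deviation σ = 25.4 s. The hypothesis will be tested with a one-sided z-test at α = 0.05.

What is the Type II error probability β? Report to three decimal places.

β ≈ 0.365

Standardized effect: d = |μ_{script A} − μ_{script B}| / σ = |160.4 − 179.3| / 25.4 = 0.7441
Noncentrality parameter: δ = d / √(1/n₁ + 1/n₂) = 0.7441 / √(1/25 + 1/10) = 1.9887
One-sided α = 0.05 → critical value z_{0.05} = 1.645.
Power = P(Z > 1.645 − δ) = Φ(0.344) = 0.6345.
Type II error: β = 1 − power = 1 − 0.6345 = 0.3655.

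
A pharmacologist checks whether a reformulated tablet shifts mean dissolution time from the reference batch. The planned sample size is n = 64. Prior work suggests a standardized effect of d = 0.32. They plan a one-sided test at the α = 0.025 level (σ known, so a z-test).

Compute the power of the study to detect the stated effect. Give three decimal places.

Noncentrality parameter: δ = d·√n = 0.32 × √64 = 2.5600
Critical value for a one-sided test at α = 0.025: z_α = 1.960.
Power = Φ(δ − 1.960) = Φ(0.600) = 0.7258.

Power ≈ 0.726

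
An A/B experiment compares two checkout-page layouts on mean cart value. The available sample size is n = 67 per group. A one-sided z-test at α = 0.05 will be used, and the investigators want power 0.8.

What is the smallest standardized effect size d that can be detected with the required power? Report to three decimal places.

Need Φ(δ − 1.645) = 0.8, so δ = 1.645 + 0.842 = 2.486.
δ = d·√(n/2) ⇒ d = δ/√(n/2) = 2.486/√(67/2) = 0.4296.

d ≈ 0.430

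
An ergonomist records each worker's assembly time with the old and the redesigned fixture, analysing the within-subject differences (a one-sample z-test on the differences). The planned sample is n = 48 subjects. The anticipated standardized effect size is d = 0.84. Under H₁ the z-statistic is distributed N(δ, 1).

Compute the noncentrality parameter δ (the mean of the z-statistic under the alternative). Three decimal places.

δ ≈ 5.820

δ = d·√n = 0.84 × √48 = 5.8197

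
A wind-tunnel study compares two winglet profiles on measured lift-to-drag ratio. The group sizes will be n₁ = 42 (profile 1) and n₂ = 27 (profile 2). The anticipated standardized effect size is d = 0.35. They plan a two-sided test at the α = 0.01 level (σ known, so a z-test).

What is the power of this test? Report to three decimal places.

Noncentrality parameter: δ = d / √(1/n₁ + 1/n₂) = 0.35 / √(1/42 + 1/27) = 1.4189
Critical value for a two-sided test at α = 0.01: z_{α/2} = 2.576.
Power = Φ(δ − 2.576) + Φ(−δ − 2.576) = Φ(-1.157) + Φ(-3.995) = 0.1236 + 0.0000 = 0.1237.

Power ≈ 0.124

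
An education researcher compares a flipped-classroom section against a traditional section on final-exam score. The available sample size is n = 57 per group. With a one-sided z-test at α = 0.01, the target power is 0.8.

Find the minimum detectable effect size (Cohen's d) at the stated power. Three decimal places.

d ≈ 0.593

Required noncentrality: δ = z_{0.01} + z_{0.20} = 2.326 + 0.842 = 3.168.
δ = d·√(n/2) ⇒ d = δ/√(n/2) = 3.168/√(57/2) = 0.5934.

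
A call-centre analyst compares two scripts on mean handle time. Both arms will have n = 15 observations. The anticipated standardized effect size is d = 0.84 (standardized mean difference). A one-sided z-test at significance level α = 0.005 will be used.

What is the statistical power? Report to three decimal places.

Power ≈ 0.392

Noncentrality parameter: δ = d·√(n/2) = 0.84 × √(15/2) = 2.3004
One-sided α = 0.005 → critical value z_{0.005} = 2.576.
Power = Φ(δ − 2.576) = Φ(-0.275) = 0.3915.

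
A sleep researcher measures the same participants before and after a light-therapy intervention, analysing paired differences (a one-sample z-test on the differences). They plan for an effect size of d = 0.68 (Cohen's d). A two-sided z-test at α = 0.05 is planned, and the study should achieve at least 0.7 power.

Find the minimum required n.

For power 0.7 need Φ(δ − z_{0.025}) = 0.7, so δ = z_{0.025} + z_{0.30} = 1.960 + 0.524 = 2.484.
(For δ > 0 the lower-tail rejection region contributes negligibly to power, so the one-term inversion is standard.)
δ = d·√n ⇒ n = (δ/d)² = (2.484 / 0.68)² = 13.35.
Round up to the next whole unit.

n = 14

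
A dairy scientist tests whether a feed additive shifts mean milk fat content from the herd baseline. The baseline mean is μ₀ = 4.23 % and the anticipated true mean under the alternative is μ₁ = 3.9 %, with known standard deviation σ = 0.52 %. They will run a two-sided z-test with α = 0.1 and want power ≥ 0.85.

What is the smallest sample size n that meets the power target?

n = 18

Standardized effect: d = |μ₁ − μ₀| / σ = |3.9 − 4.23| / 0.52 = 0.6346
For power 0.85 need Φ(δ − z_{0.05}) = 0.85, so δ = z_{0.05} + z_{0.15} = 1.645 + 1.036 = 2.681.
(Ignoring the negligible lower-tail rejection probability gives the usual closed-form inversion.)
δ = d·√n ⇒ n = (δ/d)² = (2.681 / 0.6346)² = 17.85.
Rounding up, n = 18.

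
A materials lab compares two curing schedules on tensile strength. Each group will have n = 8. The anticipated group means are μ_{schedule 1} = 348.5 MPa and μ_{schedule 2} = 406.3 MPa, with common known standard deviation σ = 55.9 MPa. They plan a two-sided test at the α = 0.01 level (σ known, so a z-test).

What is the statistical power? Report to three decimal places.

Power ≈ 0.306

Standardized effect: d = |μ_{schedule 1} − μ_{schedule 2}| / σ = |348.5 − 406.3| / 55.9 = 1.0340
Noncentrality parameter: δ = d·√(n/2) = 1.0340 × √(8/2) = 2.0680
Two-sided α = 0.01 → critical value z_{0.005} = 2.576.
Power = Φ(δ − 2.576) + Φ(−δ − 2.576) = Φ(-0.508) + Φ(-4.644) = 0.3058 + 0.0000 = 0.3058.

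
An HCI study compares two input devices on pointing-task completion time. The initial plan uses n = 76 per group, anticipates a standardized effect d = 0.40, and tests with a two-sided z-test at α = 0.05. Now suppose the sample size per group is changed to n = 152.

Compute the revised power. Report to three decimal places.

Power ≈ 0.937

With n = 152 per group: δ = d·√(n/2) = 0.40 × √(152/2) = 3.4871. Critical value z_{0.025} = 1.960.
Revised power = Φ(δ − 1.960) + Φ(−δ − 1.960) = Φ(1.527) + Φ(-5.447) = 0.9366 + 0.0000 = 0.9366.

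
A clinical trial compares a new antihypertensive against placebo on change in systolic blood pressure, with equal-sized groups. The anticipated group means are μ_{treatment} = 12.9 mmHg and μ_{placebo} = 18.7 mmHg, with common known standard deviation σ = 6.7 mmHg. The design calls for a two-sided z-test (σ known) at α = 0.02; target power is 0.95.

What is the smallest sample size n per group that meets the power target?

n = 43 per group

Standardized effect: d = |μ_{treatment} − μ_{placebo}| / σ = |12.9 − 18.7| / 6.7 = 0.8657
For power 0.95 need Φ(δ − z_{0.01}) = 0.95, so δ = z_{0.01} + z_{0.05} = 2.326 + 1.645 = 3.971.
(Ignoring the negligible lower-tail rejection probability gives the usual closed-form inversion.)
δ = d·√(n/2) ⇒ n = 2(δ/d)² = 2 × (3.971 / 0.8657)² = 42.09.
Rounding up, n = 43 per group.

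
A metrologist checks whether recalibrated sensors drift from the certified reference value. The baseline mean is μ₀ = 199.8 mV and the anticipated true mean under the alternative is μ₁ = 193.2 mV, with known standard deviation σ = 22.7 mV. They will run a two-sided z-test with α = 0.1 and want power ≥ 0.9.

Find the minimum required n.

Standardized effect: d = |μ₁ − μ₀| / σ = |193.2 − 199.8| / 22.7 = 0.2907
For power 0.9 need Φ(δ − z_{0.05}) = 0.9, so δ = z_{0.05} + z_{0.10} = 1.645 + 1.282 = 2.926.
(For δ > 0 the lower-tail rejection region contributes negligibly to power, so the one-term inversion is standard.)
δ = d·√n ⇒ n = (δ/d)² = (2.926 / 0.2907)² = 101.31.
Rounding up, n = 102.

n = 102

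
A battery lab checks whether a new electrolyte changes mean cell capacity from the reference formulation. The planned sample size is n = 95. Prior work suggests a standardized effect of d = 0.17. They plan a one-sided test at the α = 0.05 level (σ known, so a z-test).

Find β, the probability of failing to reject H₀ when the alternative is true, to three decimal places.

Noncentrality parameter: δ = d·√n = 0.17 × √95 = 1.6570
Critical value for a one-sided test at α = 0.05: z_α = 1.645.
Power = Φ(δ − 1.645) = Φ(0.012) = 0.5048.
Type II error: β = 1 − power = 1 − 0.5048 = 0.4952.

β ≈ 0.495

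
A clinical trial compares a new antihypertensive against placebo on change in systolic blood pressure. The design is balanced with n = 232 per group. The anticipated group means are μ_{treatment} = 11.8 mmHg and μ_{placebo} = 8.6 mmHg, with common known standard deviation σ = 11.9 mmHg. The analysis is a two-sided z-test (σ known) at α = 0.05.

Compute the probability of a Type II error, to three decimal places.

Standardized effect: d = |μ_{treatment} − μ_{placebo}| / σ = |11.8 − 8.6| / 11.9 = 0.2689
Noncentrality parameter: δ = d·√(n/2) = 0.2689 × √(232/2) = 2.8962
Critical value for a two-sided test at α = 0.05: z_{α/2} = 1.960.
Power = Φ(δ − 1.960) + Φ(−δ − 1.960) = Φ(0.936) + Φ(-4.856) = 0.8254 + 0.0000 = 0.8254.
Type II error: β = 1 − power = 1 − 0.8254 = 0.1746.

β ≈ 0.175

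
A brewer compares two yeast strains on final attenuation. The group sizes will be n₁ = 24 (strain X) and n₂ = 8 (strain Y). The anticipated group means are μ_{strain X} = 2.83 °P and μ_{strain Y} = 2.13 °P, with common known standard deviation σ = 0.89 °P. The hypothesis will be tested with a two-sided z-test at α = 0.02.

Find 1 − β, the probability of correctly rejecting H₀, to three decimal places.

Standardized effect: d = |μ_{strain X} − μ_{strain Y}| / σ = |2.83 − 2.13| / 0.89 = 0.7865
Noncentrality parameter: δ = d / √(1/n₁ + 1/n₂) = 0.7865 / √(1/24 + 1/8) = 1.9266
Critical value for a two-sided test at α = 0.02: z_{α/2} = 2.326.
Power = Φ(δ − 2.326) + Φ(−δ − 2.326) = Φ(-0.400) + Φ(-4.253) = 0.3447 + 0.0000 = 0.3447.

Power ≈ 0.345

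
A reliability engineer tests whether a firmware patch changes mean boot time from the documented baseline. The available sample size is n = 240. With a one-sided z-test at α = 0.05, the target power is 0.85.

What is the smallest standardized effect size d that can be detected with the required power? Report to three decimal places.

Required noncentrality: δ = z_{0.05} + z_{0.15} = 1.645 + 1.036 = 2.681.
δ = d·√n ⇒ d = δ/√n = 2.681/√240 = 0.1731.

d ≈ 0.173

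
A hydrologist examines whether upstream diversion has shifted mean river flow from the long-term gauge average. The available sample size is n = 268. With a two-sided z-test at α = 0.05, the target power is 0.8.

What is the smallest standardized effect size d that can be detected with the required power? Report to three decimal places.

Required noncentrality: δ = z_{0.025} + z_{0.20} = 1.960 + 0.842 = 2.802.
(Lower-tail contribution to power is negligible for δ > 0.)
δ = d·√n ⇒ d = δ/√n = 2.802/√268 = 0.1711.

d ≈ 0.171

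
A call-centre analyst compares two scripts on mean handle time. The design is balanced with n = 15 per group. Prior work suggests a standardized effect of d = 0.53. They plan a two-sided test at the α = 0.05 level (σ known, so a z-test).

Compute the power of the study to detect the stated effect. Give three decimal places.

Power ≈ 0.306

Noncentrality parameter: δ = d·√(n/2) = 0.53 × √(15/2) = 1.4515
Two-sided α = 0.05 → critical value z_{0.025} = 1.960.
Power = Φ(δ − 1.960) + Φ(−δ − 1.960) = Φ(-0.508) + Φ(-3.411) = 0.3056 + 0.0003 = 0.3059.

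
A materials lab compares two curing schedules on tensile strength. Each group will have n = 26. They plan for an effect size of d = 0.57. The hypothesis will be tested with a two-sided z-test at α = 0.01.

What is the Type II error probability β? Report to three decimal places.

β ≈ 0.699

Noncentrality parameter: δ = d·√(n/2) = 0.57 × √(26/2) = 2.0552
Critical value for a two-sided test at α = 0.01: z_{α/2} = 2.576.
Power = Φ(δ − 2.576) + Φ(−δ − 2.576) = Φ(-0.521) + Φ(-4.631) = 0.3013 + 0.0000 = 0.3013.
Type II error: β = 1 − power = 1 − 0.3013 = 0.6987.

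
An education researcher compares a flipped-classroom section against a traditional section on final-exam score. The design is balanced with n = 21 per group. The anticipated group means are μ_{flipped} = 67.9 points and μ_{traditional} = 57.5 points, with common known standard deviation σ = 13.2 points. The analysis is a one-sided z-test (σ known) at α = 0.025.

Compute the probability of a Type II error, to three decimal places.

Standardized effect: d = |μ_{flipped} − μ_{traditional}| / σ = |67.9 − 57.5| / 13.2 = 0.7879
Noncentrality parameter: δ = d·√(n/2) = 0.7879 × √(21/2) = 2.5530
Critical value for a one-sided test at α = 0.025: z_α = 1.960.
Power = Φ(δ − 1.960) = Φ(0.593) = 0.7234.
Type II error: β = 1 − power = 1 − 0.7234 = 0.2766.

β ≈ 0.277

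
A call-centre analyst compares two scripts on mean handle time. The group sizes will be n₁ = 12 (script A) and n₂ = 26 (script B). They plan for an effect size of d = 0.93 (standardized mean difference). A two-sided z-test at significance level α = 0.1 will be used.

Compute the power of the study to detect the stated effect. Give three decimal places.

Power ≈ 0.846

Noncentrality parameter: δ = d / √(1/n₁ + 1/n₂) = 0.93 / √(1/12 + 1/26) = 2.6648
Critical value for a two-sided test at α = 0.1: z_{α/2} = 1.645.
Power = Φ(δ − 1.645) + Φ(−δ − 1.645) = Φ(1.020) + Φ(-4.310) = 0.8461 + 0.0000 = 0.8461.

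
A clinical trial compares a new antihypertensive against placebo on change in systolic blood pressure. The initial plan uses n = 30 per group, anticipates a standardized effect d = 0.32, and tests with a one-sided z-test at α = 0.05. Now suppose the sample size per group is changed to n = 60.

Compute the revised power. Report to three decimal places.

With n = 60 per group: δ = d·√(n/2) = 0.32 × √(60/2) = 1.7527. Critical value z_{0.05} = 1.645.
Revised power = Φ(δ − 1.645) = Φ(0.108) = 0.5429.

Power ≈ 0.543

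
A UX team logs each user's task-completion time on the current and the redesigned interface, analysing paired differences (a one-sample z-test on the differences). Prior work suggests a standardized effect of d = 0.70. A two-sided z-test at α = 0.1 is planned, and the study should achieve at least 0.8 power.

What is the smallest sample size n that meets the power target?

Set Φ(δ − 1.645) = 0.8; then δ − 1.645 = Φ⁻¹(0.8) = 0.842, giving δ = 2.486.
(The Φ(−δ − z_{α/2}) term is vanishingly small for δ > 0 and is dropped in the standard sample-size formula.)
δ = d·√n ⇒ n = (δ/d)² = (2.486 / 0.70)² = 12.62.
Round up to the next whole unit.

n = 13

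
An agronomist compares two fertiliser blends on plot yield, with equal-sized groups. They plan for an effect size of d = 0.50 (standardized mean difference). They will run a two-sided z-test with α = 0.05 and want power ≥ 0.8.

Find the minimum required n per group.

For power 0.8 need Φ(δ − z_{0.025}) = 0.8, so δ = z_{0.025} + z_{0.20} = 1.960 + 0.842 = 2.802.
(For δ > 0 the lower-tail rejection region contributes negligibly to power, so the one-term inversion is standard.)
δ = d·√(n/2) ⇒ n = 2(δ/d)² = 2 × (2.802 / 0.50)² = 62.79.
Round up to the next whole unit.

n = 63 per group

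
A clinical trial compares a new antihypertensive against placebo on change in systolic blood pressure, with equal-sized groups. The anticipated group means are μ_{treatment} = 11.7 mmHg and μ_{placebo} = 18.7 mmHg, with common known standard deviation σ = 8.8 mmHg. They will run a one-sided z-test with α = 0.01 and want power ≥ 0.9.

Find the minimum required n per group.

n = 42 per group

Standardized effect: d = |μ_{treatment} − μ_{placebo}| / σ = |11.7 − 18.7| / 8.8 = 0.7955
For power 0.9 need Φ(δ − z_{0.01}) = 0.9, so δ = z_{0.01} + z_{0.10} = 2.326 + 1.282 = 3.608.
δ = d·√(n/2) ⇒ n = 2(δ/d)² = 2 × (3.608 / 0.7955)² = 41.14.
Round up to the next whole unit.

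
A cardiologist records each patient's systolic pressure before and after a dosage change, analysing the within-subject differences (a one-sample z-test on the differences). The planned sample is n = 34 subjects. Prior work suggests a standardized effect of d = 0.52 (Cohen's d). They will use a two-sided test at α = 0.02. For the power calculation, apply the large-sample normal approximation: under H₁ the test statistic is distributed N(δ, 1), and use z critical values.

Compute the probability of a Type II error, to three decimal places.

β ≈ 0.240

Noncentrality parameter: δ = d·√n = 0.52 × √34 = 3.0321
Two-sided α = 0.02 → critical value z_{0.01} = 2.326.
Power = Φ(δ − 2.326) + Φ(−δ − 2.326) = Φ(0.706) + Φ(-5.358) = 0.7598 + 0.0000 = 0.7598.
Type II error: β = 1 − power = 1 − 0.7598 = 0.2402.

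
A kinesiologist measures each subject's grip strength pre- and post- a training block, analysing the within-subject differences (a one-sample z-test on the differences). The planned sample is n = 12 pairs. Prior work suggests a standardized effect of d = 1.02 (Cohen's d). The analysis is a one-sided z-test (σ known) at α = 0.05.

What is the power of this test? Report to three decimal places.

Noncentrality parameter: δ = d·√n = 1.02 × √12 = 3.5334
Critical value for a one-sided test at α = 0.05: z_α = 1.645.
Power = Φ(δ − 1.645) = Φ(1.889) = 0.9705.

Power ≈ 0.971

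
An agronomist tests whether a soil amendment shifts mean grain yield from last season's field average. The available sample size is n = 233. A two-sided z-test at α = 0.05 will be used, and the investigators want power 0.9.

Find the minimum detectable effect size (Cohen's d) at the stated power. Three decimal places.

Required noncentrality: δ = z_{0.025} + z_{0.10} = 1.960 + 1.282 = 3.242.
(The second rejection-region term Φ(−δ − z_{α/2}) is negligible and dropped.)
δ = d·√n ⇒ d = δ/√n = 3.242/√233 = 0.2124.

d ≈ 0.212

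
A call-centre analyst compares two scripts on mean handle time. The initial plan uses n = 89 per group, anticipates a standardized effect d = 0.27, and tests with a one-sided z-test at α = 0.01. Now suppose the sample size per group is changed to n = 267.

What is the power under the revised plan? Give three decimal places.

With n = 267 per group: δ = d·√(n/2) = 0.27 × √(267/2) = 3.1196. Critical value z_{0.01} = 2.326.
Revised power = Φ(δ − 2.326) = Φ(0.793) = 0.7862.

Power ≈ 0.786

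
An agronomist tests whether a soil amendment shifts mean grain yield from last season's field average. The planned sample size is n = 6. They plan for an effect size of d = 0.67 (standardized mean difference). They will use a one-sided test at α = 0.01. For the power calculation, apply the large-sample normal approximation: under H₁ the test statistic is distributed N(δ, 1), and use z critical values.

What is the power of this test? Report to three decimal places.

Noncentrality parameter: δ = d·√n = 0.67 × √6 = 1.6412
One-sided α = 0.01 → critical value z_{0.01} = 2.326.
Power = P(Z > 2.326 − δ) = Φ(-0.685) = 0.2466.

Power ≈ 0.247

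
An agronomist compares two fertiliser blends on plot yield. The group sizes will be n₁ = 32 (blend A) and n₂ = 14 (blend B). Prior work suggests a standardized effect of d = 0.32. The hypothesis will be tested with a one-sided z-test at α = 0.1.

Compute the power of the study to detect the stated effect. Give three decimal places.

Noncentrality parameter: δ = d / √(1/n₁ + 1/n₂) = 0.32 / √(1/32 + 1/14) = 0.9986
One-sided α = 0.1 → critical value z_{0.1} = 1.282.
Power = P(Z > 1.282 − δ) = Φ(-0.283) = 0.3886.

Power ≈ 0.389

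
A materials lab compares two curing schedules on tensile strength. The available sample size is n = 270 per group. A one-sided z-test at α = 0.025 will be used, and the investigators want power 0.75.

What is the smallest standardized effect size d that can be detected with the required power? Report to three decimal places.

d ≈ 0.227

Required noncentrality: δ = z_{0.025} + z_{0.25} = 1.960 + 0.674 = 2.634.
δ = d·√(n/2) ⇒ d = δ/√(n/2) = 2.634/√(270/2) = 0.2267.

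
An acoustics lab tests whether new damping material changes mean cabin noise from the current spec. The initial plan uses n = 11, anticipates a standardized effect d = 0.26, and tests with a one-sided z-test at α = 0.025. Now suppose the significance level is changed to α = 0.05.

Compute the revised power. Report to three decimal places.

Power ≈ 0.217

δ = d·√n = 0.26 × √11 = 0.8623 (unchanged). New critical value: z_{0.05} = 1.645.
Revised power = P(Z > 1.645 − δ) = Φ(-0.783) = 0.2170.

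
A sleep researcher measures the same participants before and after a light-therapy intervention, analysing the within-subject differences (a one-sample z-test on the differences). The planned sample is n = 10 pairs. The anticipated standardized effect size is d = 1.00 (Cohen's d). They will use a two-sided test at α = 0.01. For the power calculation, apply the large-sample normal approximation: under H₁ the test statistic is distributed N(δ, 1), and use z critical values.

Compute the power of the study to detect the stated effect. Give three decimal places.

Noncentrality parameter: δ = d·√n = 1.00 × √10 = 3.1623
Two-sided α = 0.01 → critical value z_{0.005} = 2.576.
Power = Φ(δ − 2.576) + Φ(−δ − 2.576) = Φ(0.586) + Φ(-5.738) = 0.7212 + 0.0000 = 0.7212.

Power ≈ 0.721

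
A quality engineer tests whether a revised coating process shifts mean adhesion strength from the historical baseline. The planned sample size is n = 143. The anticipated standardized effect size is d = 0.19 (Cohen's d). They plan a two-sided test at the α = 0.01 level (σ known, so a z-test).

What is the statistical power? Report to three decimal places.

Noncentrality parameter: δ = d·√n = 0.19 × √143 = 2.2721
Critical value for a two-sided test at α = 0.01: z_{α/2} = 2.576.
Power = Φ(δ − 2.576) + Φ(−δ − 2.576) = Φ(-0.304) + Φ(-4.848) = 0.3807 + 0.0000 = 0.3807.

Power ≈ 0.381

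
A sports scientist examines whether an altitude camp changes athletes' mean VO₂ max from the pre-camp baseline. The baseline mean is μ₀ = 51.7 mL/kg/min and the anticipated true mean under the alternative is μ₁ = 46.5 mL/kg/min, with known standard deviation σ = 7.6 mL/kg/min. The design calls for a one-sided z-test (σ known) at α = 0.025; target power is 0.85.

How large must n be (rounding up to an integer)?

Standardized effect: d = |μ₁ − μ₀| / σ = |46.5 − 51.7| / 7.6 = 0.6842
For power 0.85 need Φ(δ − z_{0.025}) = 0.85, so δ = z_{0.025} + z_{0.15} = 1.960 + 1.036 = 2.996.
δ = d·√n ⇒ n = (δ/d)² = (2.996 / 0.6842)² = 19.18.
Rounding up, n = 20.

n = 20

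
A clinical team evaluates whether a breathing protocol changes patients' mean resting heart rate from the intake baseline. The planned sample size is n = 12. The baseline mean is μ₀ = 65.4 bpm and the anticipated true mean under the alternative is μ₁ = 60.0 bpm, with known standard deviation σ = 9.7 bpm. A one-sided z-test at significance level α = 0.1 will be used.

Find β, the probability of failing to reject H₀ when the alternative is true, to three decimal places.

Standardized effect: d = |μ₁ − μ₀| / σ = |60.0 − 65.4| / 9.7 = 0.5567
Noncentrality parameter: δ = d·√n = 0.5567 × √12 = 1.9285
One-sided α = 0.1 → critical value z_{0.1} = 1.282.
Power = Φ(δ − 1.282) = Φ(0.647) = 0.7412.
Type II error: β = 1 − power = 1 − 0.7412 = 0.2588.

β ≈ 0.259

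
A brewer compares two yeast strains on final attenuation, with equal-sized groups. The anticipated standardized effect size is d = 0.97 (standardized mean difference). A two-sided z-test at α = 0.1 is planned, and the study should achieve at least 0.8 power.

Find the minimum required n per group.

Set Φ(δ − 1.645) = 0.8; then δ − 1.645 = Φ⁻¹(0.8) = 0.842, giving δ = 2.486.
(The Φ(−δ − z_{α/2}) term is vanishingly small for δ > 0 and is dropped in the standard sample-size formula.)
δ = d·√(n/2) ⇒ n = 2(δ/d)² = 2 × (2.486 / 0.97)² = 13.14.
Rounding up, n = 14 per group.

n = 14 per group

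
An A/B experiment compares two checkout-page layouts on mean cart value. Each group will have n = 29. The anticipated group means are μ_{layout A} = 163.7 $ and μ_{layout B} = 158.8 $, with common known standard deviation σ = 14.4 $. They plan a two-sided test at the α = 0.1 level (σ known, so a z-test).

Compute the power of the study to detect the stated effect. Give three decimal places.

Standardized effect: d = |μ_{layout A} − μ_{layout B}| / σ = |163.7 − 158.8| / 14.4 = 0.3403
Noncentrality parameter: δ = d·√(n/2) = 0.3403 × √(29/2) = 1.2957
Two-sided α = 0.1 → critical value z_{0.05} = 1.645.
Power = Φ(δ − 1.645) + Φ(−δ − 1.645) = Φ(-0.349) + Φ(-2.941) = 0.3635 + 0.0016 = 0.3651.

Power ≈ 0.365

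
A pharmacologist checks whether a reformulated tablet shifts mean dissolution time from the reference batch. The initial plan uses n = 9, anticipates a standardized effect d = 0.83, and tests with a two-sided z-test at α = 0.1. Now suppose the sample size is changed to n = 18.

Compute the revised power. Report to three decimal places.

Power ≈ 0.970

With n = 18: δ = d·√n = 0.83 × √18 = 3.5214. Critical value z_{0.05} = 1.645.
Revised power = Φ(δ − 1.645) + Φ(−δ − 1.645) = Φ(1.877) + Φ(-5.166) = 0.9697 + 0.0000 = 0.9697.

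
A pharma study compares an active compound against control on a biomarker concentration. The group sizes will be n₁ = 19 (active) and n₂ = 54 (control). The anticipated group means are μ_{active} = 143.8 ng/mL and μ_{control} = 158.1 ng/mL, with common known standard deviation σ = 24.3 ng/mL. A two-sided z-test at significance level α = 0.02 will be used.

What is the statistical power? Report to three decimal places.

Standardized effect: d = |μ_{active} − μ_{control}| / σ = |143.8 − 158.1| / 24.3 = 0.5885
Noncentrality parameter: δ = d / √(1/n₁ + 1/n₂) = 0.5885 / √(1/19 + 1/54) = 2.2062
Critical value for a two-sided test at α = 0.02: z_{α/2} = 2.326.
Power = Φ(δ − 2.326) + Φ(−δ − 2.326) = Φ(-0.120) + Φ(-4.533) = 0.4522 + 0.0000 = 0.4522.

Power ≈ 0.452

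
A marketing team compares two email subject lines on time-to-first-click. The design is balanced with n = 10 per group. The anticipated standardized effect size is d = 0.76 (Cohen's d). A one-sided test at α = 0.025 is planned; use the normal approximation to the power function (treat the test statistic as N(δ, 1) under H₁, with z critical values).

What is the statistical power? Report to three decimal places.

Power ≈ 0.397

Noncentrality parameter: δ = d·√(n/2) = 0.76 × √(10/2) = 1.6994
One-sided α = 0.025 → critical value z_{0.025} = 1.960.
Power = Φ(δ − 1.960) = Φ(-0.261) = 0.3972.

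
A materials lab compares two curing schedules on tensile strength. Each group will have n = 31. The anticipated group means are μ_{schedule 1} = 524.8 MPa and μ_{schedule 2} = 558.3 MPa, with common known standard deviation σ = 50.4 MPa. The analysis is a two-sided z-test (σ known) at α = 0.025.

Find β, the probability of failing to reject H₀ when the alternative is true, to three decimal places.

β ≈ 0.354

Standardized effect: d = |μ_{schedule 1} − μ_{schedule 2}| / σ = |524.8 − 558.3| / 50.4 = 0.6647
Noncentrality parameter: δ = d·√(n/2) = 0.6647 × √(31/2) = 2.6169
Two-sided α = 0.025 → critical value z_{0.0125} = 2.241.
Power = Φ(δ − 2.241) + Φ(−δ − 2.241) = Φ(0.375) + Φ(-4.858) = 0.6463 + 0.0000 = 0.6463.
Type II error: β = 1 − power = 1 − 0.6463 = 0.3537.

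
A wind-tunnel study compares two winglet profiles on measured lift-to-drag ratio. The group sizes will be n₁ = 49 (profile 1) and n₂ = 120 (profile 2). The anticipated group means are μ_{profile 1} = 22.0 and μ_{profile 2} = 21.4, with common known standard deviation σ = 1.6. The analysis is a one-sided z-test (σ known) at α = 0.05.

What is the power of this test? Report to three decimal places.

Standardized effect: d = |μ_{profile 1} − μ_{profile 2}| / σ = |22.0 − 21.4| / 1.6 = 0.3750
Noncentrality parameter: δ = d / √(1/n₁ + 1/n₂) = 0.3750 / √(1/49 + 1/120) = 2.2120
One-sided α = 0.05 → critical value z_{0.05} = 1.645.
Power = Φ(δ − 1.645) = Φ(0.567) = 0.7147.

Power ≈ 0.715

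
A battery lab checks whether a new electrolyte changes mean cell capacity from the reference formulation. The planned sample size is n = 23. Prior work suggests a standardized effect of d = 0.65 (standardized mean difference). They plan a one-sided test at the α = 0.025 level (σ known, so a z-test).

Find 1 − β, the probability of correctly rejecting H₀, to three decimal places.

Power ≈ 0.876

Noncentrality parameter: δ = d·√n = 0.65 × √23 = 3.1173
One-sided α = 0.025 → critical value z_{0.025} = 1.960.
Power = Φ(δ − 1.960) = Φ(1.157) = 0.8764.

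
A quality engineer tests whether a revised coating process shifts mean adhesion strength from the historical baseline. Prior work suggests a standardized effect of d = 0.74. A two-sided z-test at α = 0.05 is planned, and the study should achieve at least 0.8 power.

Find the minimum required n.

n = 15

Set Φ(δ − 1.960) = 0.8; then δ − 1.960 = Φ⁻¹(0.8) = 0.842, giving δ = 2.802.
(Ignoring the negligible lower-tail rejection probability gives the usual closed-form inversion.)
δ = d·√n ⇒ n = (δ/d)² = (2.802 / 0.74)² = 14.33.
Round up to the next whole unit.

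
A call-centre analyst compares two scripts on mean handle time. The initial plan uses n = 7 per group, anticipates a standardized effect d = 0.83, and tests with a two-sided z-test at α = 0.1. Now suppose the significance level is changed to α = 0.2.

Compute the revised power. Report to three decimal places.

Power ≈ 0.609

δ = d·√(n/2) = 0.83 × √(7/2) = 1.5528 (unchanged). New critical value: z_{0.1} = 1.282.
Revised power = Φ(δ − 1.282) + Φ(−δ − 1.282) = Φ(0.271) + Φ(-2.834) = 0.6069 + 0.0023 = 0.6092.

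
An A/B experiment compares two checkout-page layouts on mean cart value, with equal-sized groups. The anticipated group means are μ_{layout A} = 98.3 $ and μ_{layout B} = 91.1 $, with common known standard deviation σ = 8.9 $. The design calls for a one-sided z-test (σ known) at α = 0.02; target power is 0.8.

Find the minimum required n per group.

Standardized effect: d = |μ_{layout A} − μ_{layout B}| / σ = |98.3 − 91.1| / 8.9 = 0.8090
Set Φ(δ − 2.054) = 0.8; then δ − 2.054 = Φ⁻¹(0.8) = 0.842, giving δ = 2.895.
δ = d·√(n/2) ⇒ n = 2(δ/d)² = 2 × (2.895 / 0.8090)² = 25.62.
Rounding up, n = 26 per group.

n = 26 per group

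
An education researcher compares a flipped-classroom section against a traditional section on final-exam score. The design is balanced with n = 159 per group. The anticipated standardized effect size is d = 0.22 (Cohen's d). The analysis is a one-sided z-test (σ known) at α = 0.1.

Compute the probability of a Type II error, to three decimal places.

β ≈ 0.248

Noncentrality parameter: δ = d·√(n/2) = 0.22 × √(159/2) = 1.9616
One-sided α = 0.1 → critical value z_{0.1} = 1.282.
Power = Φ(δ − 1.282) = Φ(0.680) = 0.7518.
Type II error: β = 1 − power = 1 − 0.7518 = 0.2482.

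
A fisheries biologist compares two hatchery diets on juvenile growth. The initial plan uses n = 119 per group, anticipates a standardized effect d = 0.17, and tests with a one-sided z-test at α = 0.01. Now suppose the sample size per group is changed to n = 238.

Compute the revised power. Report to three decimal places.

With n = 238 per group: δ = d·√(n/2) = 0.17 × √(238/2) = 1.8545. Critical value z_{0.01} = 2.326.
Revised power = Φ(δ − 2.326) = Φ(-0.472) = 0.3185.

Power ≈ 0.319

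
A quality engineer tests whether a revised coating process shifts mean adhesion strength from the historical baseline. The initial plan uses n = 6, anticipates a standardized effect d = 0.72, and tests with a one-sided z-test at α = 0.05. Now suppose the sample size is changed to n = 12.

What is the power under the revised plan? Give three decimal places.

Power ≈ 0.802

With n = 12: δ = d·√n = 0.72 × √12 = 2.4942. Critical value z_{0.05} = 1.645.
Revised power = P(Z > 1.645 − δ) = Φ(0.849) = 0.8021.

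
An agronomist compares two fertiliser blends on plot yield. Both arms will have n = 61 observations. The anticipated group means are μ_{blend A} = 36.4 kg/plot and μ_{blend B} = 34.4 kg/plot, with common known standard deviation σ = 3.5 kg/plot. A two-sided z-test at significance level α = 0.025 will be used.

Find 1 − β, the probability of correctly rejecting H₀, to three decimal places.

Power ≈ 0.820

Standardized effect: d = |μ_{blend A} − μ_{blend B}| / σ = |36.4 − 34.4| / 3.5 = 0.5714
Noncentrality parameter: λ = d·√(n/2) = 0.5714 × √(61/2) = 3.1558
Two-sided α = 0.025 → critical value z_{0.0125} = 2.241.
Power = Φ(λ − 2.241) + Φ(−λ − 2.241) = Φ(0.914) + Φ(-5.397) = 0.8198 + 0.0000 = 0.8198.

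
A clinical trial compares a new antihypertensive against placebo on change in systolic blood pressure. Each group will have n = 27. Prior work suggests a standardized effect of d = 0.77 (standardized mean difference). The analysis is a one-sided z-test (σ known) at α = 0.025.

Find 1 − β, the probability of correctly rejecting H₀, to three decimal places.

Power ≈ 0.808

Noncentrality parameter: δ = d·√(n/2) = 0.77 × √(27/2) = 2.8292
One-sided α = 0.025 → critical value z_{0.025} = 1.960.
Power = Φ(δ − 1.960) = Φ(0.869) = 0.8076.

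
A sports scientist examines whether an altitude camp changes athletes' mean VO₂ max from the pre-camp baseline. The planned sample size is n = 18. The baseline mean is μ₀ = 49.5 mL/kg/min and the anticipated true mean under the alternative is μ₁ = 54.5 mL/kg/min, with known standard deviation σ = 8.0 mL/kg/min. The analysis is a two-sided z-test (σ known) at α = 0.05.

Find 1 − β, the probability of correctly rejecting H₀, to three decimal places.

Power ≈ 0.755

Standardized effect: d = |μ₁ − μ₀| / σ = |54.5 − 49.5| / 8.0 = 0.6250
Noncentrality parameter: δ = d·√n = 0.6250 × √18 = 2.6517
Critical value for a two-sided test at α = 0.05: z_{α/2} = 1.960.
Power = Φ(δ − 1.960) + Φ(−δ − 1.960) = Φ(0.692) + Φ(-4.612) = 0.7554 + 0.0000 = 0.7554.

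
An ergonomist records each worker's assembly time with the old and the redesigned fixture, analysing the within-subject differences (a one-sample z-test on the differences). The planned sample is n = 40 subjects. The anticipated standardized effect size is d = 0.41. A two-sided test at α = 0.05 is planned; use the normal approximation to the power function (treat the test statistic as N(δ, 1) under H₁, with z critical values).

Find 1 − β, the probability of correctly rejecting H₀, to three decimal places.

Power ≈ 0.737

Noncentrality parameter: δ = d·√n = 0.41 × √40 = 2.5931
Critical value for a two-sided test at α = 0.05: z_{α/2} = 1.960.
Power = Φ(δ − 1.960) + Φ(−δ − 1.960) = Φ(0.633) + Φ(-4.553) = 0.7367 + 0.0000 = 0.7367.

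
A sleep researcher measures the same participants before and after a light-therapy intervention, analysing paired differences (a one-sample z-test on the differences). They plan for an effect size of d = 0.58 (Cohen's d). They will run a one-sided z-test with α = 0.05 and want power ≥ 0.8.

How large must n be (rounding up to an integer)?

Set Φ(δ − 1.645) = 0.8; then δ − 1.645 = Φ⁻¹(0.8) = 0.842, giving δ = 2.486.
δ = d·√n ⇒ n = (δ/d)² = (2.486 / 0.58)² = 18.38.
Rounding up, n = 19.

n = 19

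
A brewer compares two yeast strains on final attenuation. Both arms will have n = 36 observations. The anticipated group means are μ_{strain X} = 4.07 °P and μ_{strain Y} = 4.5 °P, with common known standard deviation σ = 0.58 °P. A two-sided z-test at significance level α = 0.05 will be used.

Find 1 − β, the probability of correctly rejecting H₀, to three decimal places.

Standardized effect: d = |μ_{strain X} − μ_{strain Y}| / σ = |4.07 − 4.5| / 0.58 = 0.7414
Noncentrality parameter: δ = d·√(n/2) = 0.7414 × √(36/2) = 3.1454
Two-sided α = 0.05 → critical value z_{0.025} = 1.960.
Power = Φ(δ − 1.960) + Φ(−δ − 1.960) = Φ(1.185) + Φ(-5.105) = 0.8821 + 0.0000 = 0.8821.

Power ≈ 0.882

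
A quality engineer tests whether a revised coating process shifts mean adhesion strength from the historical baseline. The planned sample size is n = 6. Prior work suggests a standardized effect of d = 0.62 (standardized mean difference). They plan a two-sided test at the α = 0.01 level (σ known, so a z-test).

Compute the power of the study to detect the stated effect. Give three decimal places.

Noncentrality parameter: δ = d·√n = 0.62 × √6 = 1.5187
Critical value for a two-sided test at α = 0.01: z_{α/2} = 2.576.
Power = Φ(δ − 2.576) + Φ(−δ − 2.576) = Φ(-1.057) + Φ(-4.095) = 0.1452 + 0.0000 = 0.1452.

Power ≈ 0.145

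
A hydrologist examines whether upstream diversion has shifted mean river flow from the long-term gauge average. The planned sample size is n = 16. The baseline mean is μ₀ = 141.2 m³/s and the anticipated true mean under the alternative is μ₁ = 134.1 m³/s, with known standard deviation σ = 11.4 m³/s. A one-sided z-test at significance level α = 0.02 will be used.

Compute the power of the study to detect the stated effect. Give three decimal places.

Power ≈ 0.669

Standardized effect: d = |μ₁ − μ₀| / σ = |134.1 − 141.2| / 11.4 = 0.6228
Noncentrality parameter: λ = d·√n = 0.6228 × √16 = 2.4912
One-sided α = 0.02 → critical value z_{0.02} = 2.054.
Power = Φ(λ − 2.054) = Φ(0.437) = 0.6691.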